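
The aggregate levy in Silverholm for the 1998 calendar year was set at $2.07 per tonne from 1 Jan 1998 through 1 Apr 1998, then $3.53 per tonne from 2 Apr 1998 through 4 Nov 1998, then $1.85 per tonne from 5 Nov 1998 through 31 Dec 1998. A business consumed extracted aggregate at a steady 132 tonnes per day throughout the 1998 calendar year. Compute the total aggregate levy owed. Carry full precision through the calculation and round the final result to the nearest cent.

1 Jan – 1 Apr 1998: 91 days × 132 tonnes/day = 12,012 tonnes at $2.07/tonne → $24,864.84
2 Apr – 4 Nov 1998: 217 days × 132 tonnes/day = 28,644 tonnes at $3.53/tonne → $101,113.32
5 Nov – 31 Dec 1998: 57 days × 132 tonnes/day = 7,524 tonnes at $1.85/tonne → $13,919.40

$139,897.56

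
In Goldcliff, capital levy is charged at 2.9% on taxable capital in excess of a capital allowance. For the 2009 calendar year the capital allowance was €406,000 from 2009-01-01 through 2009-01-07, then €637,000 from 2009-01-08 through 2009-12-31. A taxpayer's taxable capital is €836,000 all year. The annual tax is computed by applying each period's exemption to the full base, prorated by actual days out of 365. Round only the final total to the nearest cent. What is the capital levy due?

2009-01-01 to 2009-01-07: 7 days, exemption €406,000 → (€836,000 − €406,000) × 2.9% × 7/365 = €239.1507
2009-01-08 to 2009-12-31: 358 days, exemption €637,000 → (€836,000 − €637,000) × 2.9% × 358/365 = €5,660.3233
Total = €5,899.4740

€5,899.47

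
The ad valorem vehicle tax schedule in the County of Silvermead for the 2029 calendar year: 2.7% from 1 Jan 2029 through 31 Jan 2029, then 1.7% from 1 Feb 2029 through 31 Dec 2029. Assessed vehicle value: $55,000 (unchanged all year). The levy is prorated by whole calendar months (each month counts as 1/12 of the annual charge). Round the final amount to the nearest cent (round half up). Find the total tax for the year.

$980.83

1 Jan – 31 Jan 2029: 1 month at 2.7% → $55,000 × 2.7% × 1/12 = $123.7500
1 Feb – 31 Dec 2029: 11 months at 1.7% → $55,000 × 1.7% × 11/12 = $857.0833
Total = $980.8333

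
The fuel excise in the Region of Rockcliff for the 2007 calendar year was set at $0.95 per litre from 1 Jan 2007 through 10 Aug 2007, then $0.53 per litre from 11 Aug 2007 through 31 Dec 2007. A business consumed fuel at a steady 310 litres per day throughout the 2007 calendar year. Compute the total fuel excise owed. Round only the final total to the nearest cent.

1 Jan – 10 Aug 2007: 222 days × 310 litres/day = 68,820 litres at $0.95/litre → $65,379.00
11 Aug – 31 Dec 2007: 143 days × 310 litres/day = 44,330 litres at $0.53/litre → $23,494.90

$88,873.90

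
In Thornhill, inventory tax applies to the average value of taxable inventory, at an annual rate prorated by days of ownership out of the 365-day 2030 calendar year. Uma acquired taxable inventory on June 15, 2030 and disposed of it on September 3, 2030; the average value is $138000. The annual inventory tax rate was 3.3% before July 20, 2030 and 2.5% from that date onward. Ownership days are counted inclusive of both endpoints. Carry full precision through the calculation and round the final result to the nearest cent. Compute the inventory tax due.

June 15 – July 19, 2030: 35 days at 3.3% → $138000 × 3.3% × 35/365 = $436.6849
July 20 – September 3, 2030: 46 days at 2.5% → $138000 × 2.5% × 46/365 = $434.7945
Total = $871.4795

$871.48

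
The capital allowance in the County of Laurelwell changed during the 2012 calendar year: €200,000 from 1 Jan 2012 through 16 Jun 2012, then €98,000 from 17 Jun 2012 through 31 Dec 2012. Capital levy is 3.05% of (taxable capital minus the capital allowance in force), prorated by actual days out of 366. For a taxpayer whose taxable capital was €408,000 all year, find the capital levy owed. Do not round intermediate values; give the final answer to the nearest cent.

€8,027.00

1 Jan – 16 Jun 2012: 168 days, exemption €200,000 → (€408,000 − €200,000) × 3.05% × 168/366 = €2,912.0000
17 Jun – 31 Dec 2012: 198 days, exemption €98,000 → (€408,000 − €98,000) × 3.05% × 198/366 = €5,115.0000
Total = €8,027.0000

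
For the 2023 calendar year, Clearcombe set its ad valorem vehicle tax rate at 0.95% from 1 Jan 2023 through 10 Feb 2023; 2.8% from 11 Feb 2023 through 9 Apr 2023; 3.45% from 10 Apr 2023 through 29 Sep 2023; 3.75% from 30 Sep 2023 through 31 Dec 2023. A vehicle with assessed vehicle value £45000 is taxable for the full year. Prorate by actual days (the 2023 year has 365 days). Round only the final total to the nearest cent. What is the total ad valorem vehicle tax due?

£1414.05

1 Jan – 10 Feb 2023: 41 days at 0.95% → £45000 × 0.95% × 41/365 = £48.0205
11 Feb – 9 Apr 2023: 58 days at 2.8% → £45000 × 2.8% × 58/365 = £200.2192
10 Apr – 29 Sep 2023: 173 days at 3.45% → £45000 × 3.45% × 173/365 = £735.8425
30 Sep – 31 Dec 2023: 93 days at 3.75% → £45000 × 3.75% × 93/365 = £429.9658
Total = £1414.0479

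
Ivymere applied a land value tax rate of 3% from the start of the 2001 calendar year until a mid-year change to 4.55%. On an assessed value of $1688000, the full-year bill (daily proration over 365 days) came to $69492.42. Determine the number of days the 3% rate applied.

102 days

Let d = days at the first rate; then 365 − d days at the second rate.
$1688000 × [3%·d + 4.55%·(365−d)] / 365 = $69492.42
Solving gives d = 102, so the new rate took effect on April 13, 2001.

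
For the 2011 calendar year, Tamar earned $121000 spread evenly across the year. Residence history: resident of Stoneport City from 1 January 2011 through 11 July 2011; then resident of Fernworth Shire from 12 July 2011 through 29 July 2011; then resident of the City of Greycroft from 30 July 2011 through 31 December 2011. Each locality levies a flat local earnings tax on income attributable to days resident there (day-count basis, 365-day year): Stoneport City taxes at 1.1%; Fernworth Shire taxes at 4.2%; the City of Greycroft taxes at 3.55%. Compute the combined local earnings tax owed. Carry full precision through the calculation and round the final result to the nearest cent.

Stoneport City, 1 January – 11 July 2011: 192 days → $121000 × 1.1% × 192/365 = $700.1425
Fernworth Shire, 12 July – 29 July 2011: 18 days → $121000 × 4.2% × 18/365 = $250.6192
The City of Greycroft, 30 July – 31 December 2011: 155 days → $121000 × 3.55% × 155/365 = $1824.1164
Total = $2774.8781

$2774.88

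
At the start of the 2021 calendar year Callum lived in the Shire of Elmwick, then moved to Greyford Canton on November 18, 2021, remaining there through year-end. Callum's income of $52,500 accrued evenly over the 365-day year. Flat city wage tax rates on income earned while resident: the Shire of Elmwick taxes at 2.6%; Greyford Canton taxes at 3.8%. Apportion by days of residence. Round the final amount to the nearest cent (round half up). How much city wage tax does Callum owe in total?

The Shire of Elmwick, January 1 – November 17, 2021: 321 days → $52,500 × 2.6% × 321/365 = $1,200.4521
Greyford Canton, November 18 – December 31, 2021: 44 days → $52,500 × 3.8% × 44/365 = $240.4932
Total = $1,440.9452

$1,440.95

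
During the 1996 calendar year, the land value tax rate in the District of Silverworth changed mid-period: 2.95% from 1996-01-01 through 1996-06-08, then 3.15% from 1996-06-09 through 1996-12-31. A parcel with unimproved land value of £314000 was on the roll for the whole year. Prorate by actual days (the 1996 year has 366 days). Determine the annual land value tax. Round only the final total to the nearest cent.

£9616.46

1996-01-01 to 1996-06-08: 160 days at 2.95% → £314000 × 2.95% × 160/366 = £4049.3989
1996-06-09 to 1996-12-31: 206 days at 3.15% → £314000 × 3.15% × 206/366 = £5567.0656
Total = £9616.4645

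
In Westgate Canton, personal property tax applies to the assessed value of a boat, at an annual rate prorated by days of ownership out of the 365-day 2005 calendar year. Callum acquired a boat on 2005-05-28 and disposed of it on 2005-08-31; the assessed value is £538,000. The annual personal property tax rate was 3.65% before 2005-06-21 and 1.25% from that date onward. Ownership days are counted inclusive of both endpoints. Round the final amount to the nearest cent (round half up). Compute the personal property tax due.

2005-05-28 to 2005-06-20: 24 days at 3.65% → £538,000 × 3.65% × 24/365 = £1,291.2000
2005-06-21 to 2005-08-31: 72 days at 1.25% → £538,000 × 1.25% × 72/365 = £1,326.5753
Total = £2,617.7753

£2,617.78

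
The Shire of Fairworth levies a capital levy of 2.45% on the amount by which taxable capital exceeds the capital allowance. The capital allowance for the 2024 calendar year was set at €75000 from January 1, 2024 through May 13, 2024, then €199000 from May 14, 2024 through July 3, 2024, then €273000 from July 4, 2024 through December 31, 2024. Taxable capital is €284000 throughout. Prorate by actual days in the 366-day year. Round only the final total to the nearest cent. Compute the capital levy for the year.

January 1 – May 13, 2024: 134 days, exemption €75000 → (€284000 − €75000) × 2.45% × 134/366 = €1874.7186
May 14 – July 3, 2024: 51 days, exemption €199000 → (€284000 − €199000) × 2.45% × 51/366 = €290.1844
July 4 – December 31, 2024: 181 days, exemption €273000 → (€284000 − €273000) × 2.45% × 181/366 = €133.2773
Total = €2298.1803

€2298.18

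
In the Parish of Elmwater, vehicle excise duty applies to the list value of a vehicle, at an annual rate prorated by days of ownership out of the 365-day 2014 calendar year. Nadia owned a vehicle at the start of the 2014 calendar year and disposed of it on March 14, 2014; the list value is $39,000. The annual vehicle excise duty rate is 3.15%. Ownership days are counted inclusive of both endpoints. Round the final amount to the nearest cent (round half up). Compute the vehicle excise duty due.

Days held (January 1 – March 14, 2014): 73 out of 365
Tax = $39,000 × 3.15% × 73/365 = $245.7000

$245.70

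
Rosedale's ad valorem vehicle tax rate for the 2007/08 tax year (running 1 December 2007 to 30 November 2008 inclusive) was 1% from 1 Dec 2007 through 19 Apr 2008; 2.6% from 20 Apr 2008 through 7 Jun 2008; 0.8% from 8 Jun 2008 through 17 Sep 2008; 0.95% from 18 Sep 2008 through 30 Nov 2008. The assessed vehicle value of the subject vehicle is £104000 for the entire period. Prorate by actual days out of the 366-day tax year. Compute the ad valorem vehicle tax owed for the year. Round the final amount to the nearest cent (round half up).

1 Dec 2007 – 19 Apr 2008: 141 days at 1% → £104000 × 1% × 141/366 = £400.6557
20 Apr – 7 Jun 2008: 49 days at 2.6% → £104000 × 2.6% × 49/366 = £362.0109
8 Jun – 17 Sep 2008: 102 days at 0.8% → £104000 × 0.8% × 102/366 = £231.8689
18 Sep – 30 Nov 2008: 74 days at 0.95% → £104000 × 0.95% × 74/366 = £199.7596
Total = £1194.2951

£1194.30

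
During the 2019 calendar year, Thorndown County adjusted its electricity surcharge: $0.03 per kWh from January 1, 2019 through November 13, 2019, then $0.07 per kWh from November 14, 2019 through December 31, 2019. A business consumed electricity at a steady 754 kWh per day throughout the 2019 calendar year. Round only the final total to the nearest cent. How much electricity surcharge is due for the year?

January 1 – November 13, 2019: 317 days × 754 kWh/day = 239,018 kWh at $0.03/kWh → $7,170.54
November 14 – December 31, 2019: 48 days × 754 kWh/day = 36,192 kWh at $0.07/kWh → $2,533.44

$9,703.98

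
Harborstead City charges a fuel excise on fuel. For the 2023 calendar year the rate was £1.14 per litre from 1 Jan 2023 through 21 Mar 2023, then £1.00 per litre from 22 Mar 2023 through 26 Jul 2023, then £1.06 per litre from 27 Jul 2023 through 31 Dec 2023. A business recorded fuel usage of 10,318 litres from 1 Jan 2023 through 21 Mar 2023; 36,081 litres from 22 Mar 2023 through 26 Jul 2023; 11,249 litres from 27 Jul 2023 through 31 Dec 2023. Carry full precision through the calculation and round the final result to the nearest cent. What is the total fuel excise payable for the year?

1 Jan – 21 Mar 2023: 10,318 litres at £1.14/litre → £11,762.52
22 Mar – 26 Jul 2023: 36,081 litres at £1.00/litre → £36,081.00
27 Jul – 31 Dec 2023: 11,249 litres at £1.06/litre → £11,923.94

£59,767.46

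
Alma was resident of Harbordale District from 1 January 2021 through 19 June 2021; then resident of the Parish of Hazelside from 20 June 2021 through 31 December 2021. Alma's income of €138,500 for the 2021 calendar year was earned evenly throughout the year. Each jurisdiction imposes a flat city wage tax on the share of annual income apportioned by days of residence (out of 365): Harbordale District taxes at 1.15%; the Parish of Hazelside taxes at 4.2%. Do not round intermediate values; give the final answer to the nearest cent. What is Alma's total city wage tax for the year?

Harbordale District, 1 January – 19 June 2021: 170 days → €138,500 × 1.15% × 170/365 = €741.8288
The Parish of Hazelside, 20 June – 31 December 2021: 195 days → €138,500 × 4.2% × 195/365 = €3,107.7123
Total = €3,849.5411

€3,849.54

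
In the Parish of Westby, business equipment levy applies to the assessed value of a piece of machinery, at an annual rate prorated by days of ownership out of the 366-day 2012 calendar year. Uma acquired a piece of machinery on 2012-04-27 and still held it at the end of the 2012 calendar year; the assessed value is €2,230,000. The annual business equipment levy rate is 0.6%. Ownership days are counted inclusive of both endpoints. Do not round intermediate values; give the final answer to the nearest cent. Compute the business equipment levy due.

€9,102.79

Days held (2012-04-27 to 2012-12-31): 249 out of 366
Tax = €2,230,000 × 0.6% × 249/366 = €9,102.7869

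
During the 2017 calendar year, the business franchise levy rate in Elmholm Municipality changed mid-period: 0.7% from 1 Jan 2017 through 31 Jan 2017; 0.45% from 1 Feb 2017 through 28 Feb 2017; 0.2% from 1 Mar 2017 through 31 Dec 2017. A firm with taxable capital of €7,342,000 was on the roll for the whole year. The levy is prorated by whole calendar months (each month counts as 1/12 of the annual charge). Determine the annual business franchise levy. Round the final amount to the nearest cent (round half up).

€19,272.75

1 Jan – 31 Jan 2017: 1 month at 0.7% → €7,342,000 × 0.7% × 1/12 = €4,282.8333
1 Feb – 28 Feb 2017: 1 month at 0.45% → €7,342,000 × 0.45% × 1/12 = €2,753.2500
1 Mar – 31 Dec 2017: 10 months at 0.2% → €7,342,000 × 0.2% × 10/12 = €12,236.6667
Total = €19,272.7500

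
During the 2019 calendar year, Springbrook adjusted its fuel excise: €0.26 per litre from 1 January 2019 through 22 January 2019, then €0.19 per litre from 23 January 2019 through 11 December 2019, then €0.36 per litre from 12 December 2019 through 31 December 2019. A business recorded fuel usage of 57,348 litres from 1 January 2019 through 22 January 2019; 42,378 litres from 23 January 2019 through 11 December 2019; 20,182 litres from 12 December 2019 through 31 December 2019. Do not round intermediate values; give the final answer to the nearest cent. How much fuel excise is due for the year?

1 January – 22 January 2019: 57,348 litres at €0.26/litre → €14,910.48
23 January – 11 December 2019: 42,378 litres at €0.19/litre → €8,051.82
12 December – 31 December 2019: 20,182 litres at €0.36/litre → €7,265.52

€30,227.82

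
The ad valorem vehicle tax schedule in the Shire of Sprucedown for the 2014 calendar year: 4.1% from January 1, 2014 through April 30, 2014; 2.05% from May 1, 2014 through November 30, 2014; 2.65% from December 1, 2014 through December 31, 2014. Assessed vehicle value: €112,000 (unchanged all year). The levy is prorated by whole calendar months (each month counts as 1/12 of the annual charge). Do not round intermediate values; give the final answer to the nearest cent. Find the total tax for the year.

€3,117.33

January 1 – April 30, 2014: 4 months at 4.1% → €112,000 × 4.1% × 4/12 = €1,530.6667
May 1 – November 30, 2014: 7 months at 2.05% → €112,000 × 2.05% × 7/12 = €1,339.3333
December 1 – December 31, 2014: 1 month at 2.65% → €112,000 × 2.65% × 1/12 = €247.3333
Total = €3,117.3333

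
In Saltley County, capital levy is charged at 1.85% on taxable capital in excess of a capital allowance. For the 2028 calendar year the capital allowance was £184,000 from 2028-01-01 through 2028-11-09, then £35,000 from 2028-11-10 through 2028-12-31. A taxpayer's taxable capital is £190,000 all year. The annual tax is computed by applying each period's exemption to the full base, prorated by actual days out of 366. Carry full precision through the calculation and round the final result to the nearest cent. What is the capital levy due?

2028-01-01 to 2028-11-09: 314 days, exemption £184,000 → (£190,000 − £184,000) × 1.85% × 314/366 = £95.2295
2028-11-10 to 2028-12-31: 52 days, exemption £35,000 → (£190,000 − £35,000) × 1.85% × 52/366 = £407.4044
Total = £502.6339

£502.63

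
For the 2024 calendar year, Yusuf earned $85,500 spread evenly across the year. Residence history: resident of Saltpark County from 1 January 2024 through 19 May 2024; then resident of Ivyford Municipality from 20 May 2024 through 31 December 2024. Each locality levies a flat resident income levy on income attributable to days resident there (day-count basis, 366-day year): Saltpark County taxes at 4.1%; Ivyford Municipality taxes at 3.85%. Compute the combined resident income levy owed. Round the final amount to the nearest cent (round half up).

Saltpark County, 1 January – 19 May 2024: 140 days → $85,500 × 4.1% × 140/366 = $1,340.9016
Ivyford Municipality, 20 May – 31 December 2024: 226 days → $85,500 × 3.85% × 226/366 = $2,032.6107
Total = $3,373.5123

$3,373.51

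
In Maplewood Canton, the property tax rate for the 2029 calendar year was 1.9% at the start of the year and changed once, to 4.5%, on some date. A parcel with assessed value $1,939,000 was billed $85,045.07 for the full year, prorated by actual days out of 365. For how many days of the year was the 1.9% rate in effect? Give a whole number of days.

Let d = days at the first rate; then 365 − d days at the second rate.
$1,939,000 × [1.9%·d + 4.5%·(365−d)] / 365 = $85,045.07
Solving gives d = 16, so the new rate took effect on 17 January 2029.

16 days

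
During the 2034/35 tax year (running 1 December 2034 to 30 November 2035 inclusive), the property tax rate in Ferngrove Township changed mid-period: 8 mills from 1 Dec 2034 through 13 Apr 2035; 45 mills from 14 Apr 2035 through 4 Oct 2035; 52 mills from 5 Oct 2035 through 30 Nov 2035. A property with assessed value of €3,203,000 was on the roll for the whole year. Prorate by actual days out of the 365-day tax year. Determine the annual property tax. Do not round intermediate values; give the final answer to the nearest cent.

€104,128.21

1 Dec 2034 – 13 Apr 2035: 134 days at 8 mills → €3,203,000 × 0.8% × 134/365 = €9,407.1671
14 Apr – 4 Oct 2035: 174 days at 45 mills → €3,203,000 × 4.5% × 174/365 = €68,710.9315
5 Oct – 30 Nov 2035: 57 days at 52 mills → €3,203,000 × 5.2% × 57/365 = €26,010.1151
Total = €104,128.2137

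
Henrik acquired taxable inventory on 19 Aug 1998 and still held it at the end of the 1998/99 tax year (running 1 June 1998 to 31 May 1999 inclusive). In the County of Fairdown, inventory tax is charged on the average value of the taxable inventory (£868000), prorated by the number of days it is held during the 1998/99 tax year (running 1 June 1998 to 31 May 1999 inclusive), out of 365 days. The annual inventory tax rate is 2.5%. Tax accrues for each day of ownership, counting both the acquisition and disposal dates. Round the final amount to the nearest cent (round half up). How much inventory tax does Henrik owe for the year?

Days held (19 Aug 1998 – 31 May 1999): 286 out of 365
Tax = £868000 × 2.5% × 286/365 = £17003.2877

£17003.29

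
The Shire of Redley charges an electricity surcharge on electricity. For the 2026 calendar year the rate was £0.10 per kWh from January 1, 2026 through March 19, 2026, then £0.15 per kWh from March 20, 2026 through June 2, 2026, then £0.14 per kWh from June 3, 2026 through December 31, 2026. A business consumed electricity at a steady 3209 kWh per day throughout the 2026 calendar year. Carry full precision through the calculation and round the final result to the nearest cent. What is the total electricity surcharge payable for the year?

£156,374.57

January 1 – March 19, 2026: 78 days × 3209 kWh/day = 250,302 kWh at £0.10/kWh → £25,030.20
March 20 – June 2, 2026: 75 days × 3209 kWh/day = 240,675 kWh at £0.15/kWh → £36,101.25
June 3 – December 31, 2026: 212 days × 3209 kWh/day = 680,308 kWh at £0.14/kWh → £95,243.12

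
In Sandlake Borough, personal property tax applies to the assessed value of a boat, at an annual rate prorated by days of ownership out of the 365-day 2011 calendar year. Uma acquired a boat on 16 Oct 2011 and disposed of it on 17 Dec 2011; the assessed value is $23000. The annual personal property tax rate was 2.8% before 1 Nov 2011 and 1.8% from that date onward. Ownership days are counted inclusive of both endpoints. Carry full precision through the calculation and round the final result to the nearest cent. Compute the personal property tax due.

$81.54

16 Oct – 31 Oct 2011: 16 days at 2.8% → $23000 × 2.8% × 16/365 = $28.2301
1 Nov – 17 Dec 2011: 47 days at 1.8% → $23000 × 1.8% × 47/365 = $53.3096
Total = $81.5397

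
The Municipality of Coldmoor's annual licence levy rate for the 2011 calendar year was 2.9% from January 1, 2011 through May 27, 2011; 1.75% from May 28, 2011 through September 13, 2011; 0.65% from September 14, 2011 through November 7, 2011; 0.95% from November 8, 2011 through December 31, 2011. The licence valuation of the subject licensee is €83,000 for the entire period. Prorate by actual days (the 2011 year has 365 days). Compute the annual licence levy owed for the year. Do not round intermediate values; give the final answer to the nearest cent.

€1,601.10

January 1 – May 27, 2011: 147 days at 2.9% → €83,000 × 2.9% × 147/365 = €969.3945
May 28 – September 13, 2011: 109 days at 1.75% → €83,000 × 1.75% × 109/365 = €433.7603
September 14 – November 7, 2011: 55 days at 0.65% → €83,000 × 0.65% × 55/365 = €81.2945
November 8 – December 31, 2011: 54 days at 0.95% → €83,000 × 0.95% × 54/365 = €116.6548
Total = €1,601.1041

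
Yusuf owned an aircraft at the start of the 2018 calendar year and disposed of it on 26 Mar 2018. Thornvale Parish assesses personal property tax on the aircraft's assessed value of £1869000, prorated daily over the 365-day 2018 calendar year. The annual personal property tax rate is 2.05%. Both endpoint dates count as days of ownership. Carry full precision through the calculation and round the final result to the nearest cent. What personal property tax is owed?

£8922.55

Days held (1 Jan – 26 Mar 2018): 85 out of 365
Tax = £1869000 × 2.05% × 85/365 = £8922.5548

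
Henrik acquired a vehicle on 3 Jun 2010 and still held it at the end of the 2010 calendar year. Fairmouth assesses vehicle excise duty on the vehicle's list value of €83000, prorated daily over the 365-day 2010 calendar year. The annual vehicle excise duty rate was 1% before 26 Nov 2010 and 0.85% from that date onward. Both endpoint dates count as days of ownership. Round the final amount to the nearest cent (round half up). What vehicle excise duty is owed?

3 Jun – 25 Nov 2010: 176 days at 1% → €83000 × 1% × 176/365 = €400.2192
26 Nov – 31 Dec 2010: 36 days at 0.85% → €83000 × 0.85% × 36/365 = €69.5836
Total = €469.8027

€469.80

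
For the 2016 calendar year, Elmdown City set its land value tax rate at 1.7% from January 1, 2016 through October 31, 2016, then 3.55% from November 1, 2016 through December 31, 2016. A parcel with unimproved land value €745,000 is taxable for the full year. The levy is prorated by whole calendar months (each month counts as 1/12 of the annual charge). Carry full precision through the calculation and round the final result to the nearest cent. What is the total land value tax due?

January 1 – October 31, 2016: 10 months at 1.7% → €745,000 × 1.7% × 10/12 = €10,554.1667
November 1 – December 31, 2016: 2 months at 3.55% → €745,000 × 3.55% × 2/12 = €4,407.9167
Total = €14,962.0833

€14,962.08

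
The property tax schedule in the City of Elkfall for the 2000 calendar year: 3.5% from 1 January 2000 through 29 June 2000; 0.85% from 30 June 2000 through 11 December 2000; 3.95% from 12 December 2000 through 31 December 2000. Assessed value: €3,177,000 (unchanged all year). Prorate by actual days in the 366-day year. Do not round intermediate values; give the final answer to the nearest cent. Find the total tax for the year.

1 January – 29 June 2000: 181 days at 3.5% → €3,177,000 × 3.5% × 181/366 = €54,989.8770
30 June – 11 December 2000: 165 days at 0.85% → €3,177,000 × 0.85% × 165/366 = €12,174.1598
12 December – 31 December 2000: 20 days at 3.95% → €3,177,000 × 3.95% × 20/366 = €6,857.4590
Total = €74,021.4959

€74,021.50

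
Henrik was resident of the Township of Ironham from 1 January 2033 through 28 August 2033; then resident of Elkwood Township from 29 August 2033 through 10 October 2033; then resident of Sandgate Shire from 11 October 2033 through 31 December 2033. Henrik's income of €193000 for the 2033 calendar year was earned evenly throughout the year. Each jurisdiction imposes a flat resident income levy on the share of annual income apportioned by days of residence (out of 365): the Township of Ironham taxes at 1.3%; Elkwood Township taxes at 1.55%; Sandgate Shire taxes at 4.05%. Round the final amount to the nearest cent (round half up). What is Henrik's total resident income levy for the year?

€3758.21

The Township of Ironham, 1 January – 28 August 2033: 240 days → €193000 × 1.3% × 240/365 = €1649.7534
Elkwood Township, 29 August – 10 October 2033: 43 days → €193000 × 1.55% × 43/365 = €352.4233
Sandgate Shire, 11 October – 31 December 2033: 82 days → €193000 × 4.05% × 82/365 = €1756.0356
Total = €3758.2123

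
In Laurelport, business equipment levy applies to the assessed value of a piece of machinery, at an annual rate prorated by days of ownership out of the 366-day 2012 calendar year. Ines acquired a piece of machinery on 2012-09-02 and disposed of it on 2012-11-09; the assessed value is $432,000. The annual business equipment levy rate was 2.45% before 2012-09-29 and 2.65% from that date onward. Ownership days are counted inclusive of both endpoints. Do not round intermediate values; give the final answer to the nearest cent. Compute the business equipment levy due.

2012-09-02 to 2012-09-28: 27 days at 2.45% → $432,000 × 2.45% × 27/366 = $780.7869
2012-09-29 to 2012-11-09: 42 days at 2.65% → $432,000 × 2.65% × 42/366 = $1,313.7049
Total = $2,094.4918

$2,094.49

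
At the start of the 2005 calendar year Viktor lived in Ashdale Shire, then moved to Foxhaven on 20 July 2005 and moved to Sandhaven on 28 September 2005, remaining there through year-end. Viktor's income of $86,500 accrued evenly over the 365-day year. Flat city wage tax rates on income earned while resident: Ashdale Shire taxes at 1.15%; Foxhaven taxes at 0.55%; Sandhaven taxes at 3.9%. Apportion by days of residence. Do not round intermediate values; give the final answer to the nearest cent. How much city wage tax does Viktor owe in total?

Ashdale Shire, 1 January – 19 July 2005: 200 days → $86,500 × 1.15% × 200/365 = $545.0685
Foxhaven, 20 July – 27 September 2005: 70 days → $86,500 × 0.55% × 70/365 = $91.2397
Sandhaven, 28 September – 31 December 2005: 95 days → $86,500 × 3.9% × 95/365 = $878.0342
Total = $1,514.3425

$1,514.34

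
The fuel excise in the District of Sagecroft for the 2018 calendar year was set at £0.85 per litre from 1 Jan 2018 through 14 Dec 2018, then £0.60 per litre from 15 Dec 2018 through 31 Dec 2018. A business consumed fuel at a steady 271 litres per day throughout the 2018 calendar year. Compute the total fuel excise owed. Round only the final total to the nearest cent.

1 Jan – 14 Dec 2018: 348 days × 271 litres/day = 94,308 litres at £0.85/litre → £80,161.80
15 Dec – 31 Dec 2018: 17 days × 271 litres/day = 4,607 litres at £0.60/litre → £2,764.20

£82,926.00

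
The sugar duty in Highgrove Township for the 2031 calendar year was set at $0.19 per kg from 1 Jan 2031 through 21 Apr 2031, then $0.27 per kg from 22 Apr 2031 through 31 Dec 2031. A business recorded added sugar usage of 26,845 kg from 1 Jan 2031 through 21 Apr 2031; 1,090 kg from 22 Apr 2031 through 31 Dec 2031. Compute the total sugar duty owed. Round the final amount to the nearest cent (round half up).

1 Jan – 21 Apr 2031: 26,845 kg at $0.19/kg → $5100.55
22 Apr – 31 Dec 2031: 1,090 kg at $0.27/kg → $294.30

$5394.85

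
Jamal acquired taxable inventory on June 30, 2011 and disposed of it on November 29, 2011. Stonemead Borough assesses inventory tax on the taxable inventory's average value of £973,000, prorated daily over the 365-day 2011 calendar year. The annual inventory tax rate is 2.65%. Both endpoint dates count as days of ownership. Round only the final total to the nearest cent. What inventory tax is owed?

Days held (June 30 – November 29, 2011): 153 out of 365
Tax = £973,000 × 2.65% × 153/365 = £10,808.2973

£10,808.30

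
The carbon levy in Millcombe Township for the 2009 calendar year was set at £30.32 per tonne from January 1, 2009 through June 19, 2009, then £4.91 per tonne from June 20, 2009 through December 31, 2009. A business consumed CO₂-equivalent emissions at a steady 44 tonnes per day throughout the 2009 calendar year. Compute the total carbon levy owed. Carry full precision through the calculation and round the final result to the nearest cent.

£268,921.40

January 1 – June 19, 2009: 170 days × 44 tonnes/day = 7,480 tonnes at £30.32/tonne → £226,793.60
June 20 – December 31, 2009: 195 days × 44 tonnes/day = 8,580 tonnes at £4.91/tonne → £42,127.80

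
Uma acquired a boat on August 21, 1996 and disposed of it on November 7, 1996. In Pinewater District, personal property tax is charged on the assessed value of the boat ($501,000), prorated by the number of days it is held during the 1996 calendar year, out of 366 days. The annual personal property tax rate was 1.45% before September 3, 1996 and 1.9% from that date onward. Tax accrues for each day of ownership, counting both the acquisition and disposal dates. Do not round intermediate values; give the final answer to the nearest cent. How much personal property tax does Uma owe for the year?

August 21 – September 2, 1996: 13 days at 1.45% → $501,000 × 1.45% × 13/366 = $258.0287
September 3 – November 7, 1996: 66 days at 1.9% → $501,000 × 1.9% × 66/366 = $1,716.5410
Total = $1,974.5697

$1,974.57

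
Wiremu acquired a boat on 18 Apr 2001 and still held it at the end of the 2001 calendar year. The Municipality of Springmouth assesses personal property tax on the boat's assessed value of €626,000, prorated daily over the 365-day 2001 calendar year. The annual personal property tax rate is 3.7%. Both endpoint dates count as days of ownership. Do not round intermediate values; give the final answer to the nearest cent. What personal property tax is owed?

€16,372.04

Days held (18 Apr – 31 Dec 2001): 258 out of 365
Tax = €626,000 × 3.7% × 258/365 = €16,372.0438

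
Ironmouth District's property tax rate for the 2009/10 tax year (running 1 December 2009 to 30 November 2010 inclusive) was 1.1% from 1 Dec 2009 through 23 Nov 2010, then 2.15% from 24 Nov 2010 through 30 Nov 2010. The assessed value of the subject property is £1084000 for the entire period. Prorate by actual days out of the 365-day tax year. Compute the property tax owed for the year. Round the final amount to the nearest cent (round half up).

1 Dec 2009 – 23 Nov 2010: 358 days at 1.1% → £1084000 × 1.1% × 358/365 = £11695.3205
24 Nov – 30 Nov 2010: 7 days at 2.15% → £1084000 × 2.15% × 7/365 = £446.9644
Total = £12142.2849

£12142.28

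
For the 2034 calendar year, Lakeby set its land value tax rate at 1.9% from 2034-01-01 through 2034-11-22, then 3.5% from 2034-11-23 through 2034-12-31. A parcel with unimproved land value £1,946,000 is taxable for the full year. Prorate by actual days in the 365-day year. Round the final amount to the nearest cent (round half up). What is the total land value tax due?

2034-01-01 to 2034-11-22: 326 days at 1.9% → £1,946,000 × 1.9% × 326/365 = £33,023.3534
2034-11-23 to 2034-12-31: 39 days at 3.5% → £1,946,000 × 3.5% × 39/365 = £7,277.5068
Total = £40,300.8603

£40,300.86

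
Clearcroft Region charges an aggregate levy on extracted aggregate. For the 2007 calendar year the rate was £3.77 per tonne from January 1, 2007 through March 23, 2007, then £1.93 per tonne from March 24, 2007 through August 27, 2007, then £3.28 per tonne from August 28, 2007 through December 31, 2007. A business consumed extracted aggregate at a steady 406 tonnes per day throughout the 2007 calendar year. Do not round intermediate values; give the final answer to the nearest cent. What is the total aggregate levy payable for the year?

January 1 – March 23, 2007: 82 days × 406 tonnes/day = 33,292 tonnes at £3.77/tonne → £125,510.84
March 24 – August 27, 2007: 157 days × 406 tonnes/day = 63,742 tonnes at £1.93/tonne → £123,022.06
August 28 – December 31, 2007: 126 days × 406 tonnes/day = 51,156 tonnes at £3.28/tonne → £167,791.68

£416,324.58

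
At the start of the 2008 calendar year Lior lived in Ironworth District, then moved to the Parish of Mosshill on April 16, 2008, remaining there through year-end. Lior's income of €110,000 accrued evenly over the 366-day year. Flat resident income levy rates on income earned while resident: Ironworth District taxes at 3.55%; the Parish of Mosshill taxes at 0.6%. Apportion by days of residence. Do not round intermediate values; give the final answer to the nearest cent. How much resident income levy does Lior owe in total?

Ironworth District, January 1 – April 15, 2008: 106 days → €110,000 × 3.55% × 106/366 = €1,130.9563
The Parish of Mosshill, April 16 – December 31, 2008: 260 days → €110,000 × 0.6% × 260/366 = €468.8525
Total = €1,599.8087

€1,599.81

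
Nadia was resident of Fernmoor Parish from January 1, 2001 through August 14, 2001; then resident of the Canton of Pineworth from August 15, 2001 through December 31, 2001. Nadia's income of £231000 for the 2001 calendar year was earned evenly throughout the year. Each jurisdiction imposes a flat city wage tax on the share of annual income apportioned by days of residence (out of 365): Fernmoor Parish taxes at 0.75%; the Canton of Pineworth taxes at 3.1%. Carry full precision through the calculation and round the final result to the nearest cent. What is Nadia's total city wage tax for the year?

£3799.79

Fernmoor Parish, January 1 – August 14, 2001: 226 days → £231000 × 0.75% × 226/365 = £1072.7260
The Canton of Pineworth, August 15 – December 31, 2001: 139 days → £231000 × 3.1% × 139/365 = £2727.0658
Total = £3799.7918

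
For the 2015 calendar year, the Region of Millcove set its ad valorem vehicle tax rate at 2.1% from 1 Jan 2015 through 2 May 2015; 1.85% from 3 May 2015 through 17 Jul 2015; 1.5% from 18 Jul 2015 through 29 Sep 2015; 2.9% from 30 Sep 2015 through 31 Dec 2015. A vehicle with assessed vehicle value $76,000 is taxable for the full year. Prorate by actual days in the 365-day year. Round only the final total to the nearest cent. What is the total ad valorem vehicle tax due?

1 Jan – 2 May 2015: 122 days at 2.1% → $76,000 × 2.1% × 122/365 = $533.4575
3 May – 17 Jul 2015: 76 days at 1.85% → $76,000 × 1.85% × 76/365 = $292.7562
18 Jul – 29 Sep 2015: 74 days at 1.5% → $76,000 × 1.5% × 74/365 = $231.1233
30 Sep – 31 Dec 2015: 93 days at 2.9% → $76,000 × 2.9% × 93/365 = $561.5671
Total = $1,618.9041

$1,618.90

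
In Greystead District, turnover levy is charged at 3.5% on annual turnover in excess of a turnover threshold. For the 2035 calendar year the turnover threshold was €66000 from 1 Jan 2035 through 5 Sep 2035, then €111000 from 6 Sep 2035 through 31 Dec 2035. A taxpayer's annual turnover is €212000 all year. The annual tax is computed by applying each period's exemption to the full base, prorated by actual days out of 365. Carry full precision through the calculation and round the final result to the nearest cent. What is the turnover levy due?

€4605.14

1 Jan – 5 Sep 2035: 248 days, exemption €66000 → (€212000 − €66000) × 3.5% × 248/365 = €3472.0000
6 Sep – 31 Dec 2035: 117 days, exemption €111000 → (€212000 − €111000) × 3.5% × 117/365 = €1133.1370
Total = €4605.1370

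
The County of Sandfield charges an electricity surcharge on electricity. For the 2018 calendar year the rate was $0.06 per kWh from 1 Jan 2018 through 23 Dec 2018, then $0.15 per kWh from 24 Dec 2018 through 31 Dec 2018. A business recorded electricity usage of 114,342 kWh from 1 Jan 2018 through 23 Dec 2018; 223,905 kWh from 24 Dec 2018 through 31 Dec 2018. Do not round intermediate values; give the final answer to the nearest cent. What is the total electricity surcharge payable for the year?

1 Jan – 23 Dec 2018: 114,342 kWh at $0.06/kWh → $6,860.52
24 Dec – 31 Dec 2018: 223,905 kWh at $0.15/kWh → $33,585.75

$40,446.27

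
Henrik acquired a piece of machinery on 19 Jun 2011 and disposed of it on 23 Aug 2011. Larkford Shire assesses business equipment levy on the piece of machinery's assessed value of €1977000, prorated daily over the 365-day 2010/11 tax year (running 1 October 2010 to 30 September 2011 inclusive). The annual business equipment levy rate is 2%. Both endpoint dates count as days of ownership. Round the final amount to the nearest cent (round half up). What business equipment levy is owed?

€7149.70

Days held (19 Jun – 23 Aug 2011): 66 out of 365
Tax = €1977000 × 2% × 66/365 = €7149.6986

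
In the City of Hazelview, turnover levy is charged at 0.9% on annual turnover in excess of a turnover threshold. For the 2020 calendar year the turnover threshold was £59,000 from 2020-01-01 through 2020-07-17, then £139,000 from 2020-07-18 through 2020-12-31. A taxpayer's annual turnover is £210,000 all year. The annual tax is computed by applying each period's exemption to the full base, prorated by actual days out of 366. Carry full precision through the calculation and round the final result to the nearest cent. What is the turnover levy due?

2020-01-01 to 2020-07-17: 199 days, exemption £59,000 → (£210,000 − £59,000) × 0.9% × 199/366 = £738.9098
2020-07-18 to 2020-12-31: 167 days, exemption £139,000 → (£210,000 − £139,000) × 0.9% × 167/366 = £291.5656
Total = £1,030.4754

£1,030.48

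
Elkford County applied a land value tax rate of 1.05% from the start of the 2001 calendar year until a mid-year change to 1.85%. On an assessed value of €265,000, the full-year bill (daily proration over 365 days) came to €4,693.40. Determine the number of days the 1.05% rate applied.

36 days

Let d = days at the first rate; then 365 − d days at the second rate.
€265,000 × [1.05%·d + 1.85%·(365−d)] / 365 = €4,693.40
Solving gives d = 36, so the new rate took effect on 6 Feb 2001.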